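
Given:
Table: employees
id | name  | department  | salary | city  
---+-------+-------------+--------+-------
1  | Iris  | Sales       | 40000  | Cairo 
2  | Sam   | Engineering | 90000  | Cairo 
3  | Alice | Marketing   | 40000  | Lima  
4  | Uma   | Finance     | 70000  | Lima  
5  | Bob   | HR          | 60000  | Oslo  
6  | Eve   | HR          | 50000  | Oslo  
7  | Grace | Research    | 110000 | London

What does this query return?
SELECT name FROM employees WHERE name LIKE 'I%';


LIKE 'I%' matches names starting with 'I'
Matching: 1

1 rows:
Iris


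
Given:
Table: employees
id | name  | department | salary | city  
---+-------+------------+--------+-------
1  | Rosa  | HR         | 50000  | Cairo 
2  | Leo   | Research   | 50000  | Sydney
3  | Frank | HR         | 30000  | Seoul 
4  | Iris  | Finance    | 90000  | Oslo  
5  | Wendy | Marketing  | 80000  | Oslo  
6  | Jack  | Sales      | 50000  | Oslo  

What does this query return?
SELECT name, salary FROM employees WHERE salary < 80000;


Filtering: salary < 80000
Matching: 4 rows

4 rows:
Rosa, 50000
Leo, 50000
Frank, 30000
Jack, 50000


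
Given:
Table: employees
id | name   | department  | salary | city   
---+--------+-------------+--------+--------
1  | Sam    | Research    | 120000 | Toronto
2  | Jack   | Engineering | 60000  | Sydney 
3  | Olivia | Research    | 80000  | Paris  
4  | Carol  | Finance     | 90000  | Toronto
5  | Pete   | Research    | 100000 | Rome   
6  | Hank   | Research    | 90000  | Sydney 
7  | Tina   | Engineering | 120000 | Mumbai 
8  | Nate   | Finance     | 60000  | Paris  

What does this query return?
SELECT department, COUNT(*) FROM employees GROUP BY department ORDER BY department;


Assigning each row to its department group:
  Sam -> Research
  Jack -> Engineering
  Olivia -> Research
  Carol -> Finance
  Pete -> Research
  Hank -> Research
  Tina -> Engineering
  Nate -> Finance


3 groups:
Engineering, 2
Finance, 2
Research, 4


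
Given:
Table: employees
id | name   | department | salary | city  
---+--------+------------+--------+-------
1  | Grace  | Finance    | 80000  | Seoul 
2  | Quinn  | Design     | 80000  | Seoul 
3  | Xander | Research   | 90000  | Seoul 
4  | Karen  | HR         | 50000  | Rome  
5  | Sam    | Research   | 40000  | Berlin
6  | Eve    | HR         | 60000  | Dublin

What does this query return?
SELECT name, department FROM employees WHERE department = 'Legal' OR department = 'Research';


Filtering: department = 'Legal' OR 'Research'
Matching: 2 rows

2 rows:
Xander, Research
Sam, Research


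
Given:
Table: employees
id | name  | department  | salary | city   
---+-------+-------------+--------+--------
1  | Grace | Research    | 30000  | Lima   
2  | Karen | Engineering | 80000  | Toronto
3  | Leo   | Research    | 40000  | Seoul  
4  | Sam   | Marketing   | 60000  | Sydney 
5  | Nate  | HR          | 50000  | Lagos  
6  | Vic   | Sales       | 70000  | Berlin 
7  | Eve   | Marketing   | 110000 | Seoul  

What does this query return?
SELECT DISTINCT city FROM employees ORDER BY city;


All 'city' values (row order): Lima, Toronto, Seoul, Sydney, Lagos, Berlin, Seoul
Removing duplicates leaves 6 unique value(s).

6 values:
Berlin
Lagos
Lima
Seoul
Sydney
Toronto


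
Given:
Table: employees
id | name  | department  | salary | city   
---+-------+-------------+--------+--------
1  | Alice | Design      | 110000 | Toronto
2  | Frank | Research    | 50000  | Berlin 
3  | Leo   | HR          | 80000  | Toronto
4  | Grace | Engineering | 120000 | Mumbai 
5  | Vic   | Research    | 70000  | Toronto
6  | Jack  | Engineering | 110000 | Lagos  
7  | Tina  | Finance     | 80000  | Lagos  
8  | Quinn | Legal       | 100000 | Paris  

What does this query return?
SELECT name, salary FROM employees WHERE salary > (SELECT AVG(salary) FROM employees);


Subquery: AVG(salary) = 90000.0
Filtering: salary > 90000.0
  Alice (110000) -> MATCH
  Grace (120000) -> MATCH
  Jack (110000) -> MATCH
  Quinn (100000) -> MATCH


4 rows:
Alice, 110000
Grace, 120000
Jack, 110000
Quinn, 100000


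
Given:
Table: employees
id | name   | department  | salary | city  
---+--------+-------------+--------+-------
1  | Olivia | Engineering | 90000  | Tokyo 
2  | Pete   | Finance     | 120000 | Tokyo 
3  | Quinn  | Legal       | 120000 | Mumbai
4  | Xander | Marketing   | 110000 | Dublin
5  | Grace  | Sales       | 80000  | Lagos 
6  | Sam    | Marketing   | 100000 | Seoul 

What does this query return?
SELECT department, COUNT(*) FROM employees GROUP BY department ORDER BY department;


Assigning each row to its department group:
  Olivia -> Engineering
  Pete -> Finance
  Quinn -> Legal
  Xander -> Marketing
  Grace -> Sales
  Sam -> Marketing


5 groups:
Engineering, 1
Finance, 1
Legal, 1
Marketing, 2
Sales, 1


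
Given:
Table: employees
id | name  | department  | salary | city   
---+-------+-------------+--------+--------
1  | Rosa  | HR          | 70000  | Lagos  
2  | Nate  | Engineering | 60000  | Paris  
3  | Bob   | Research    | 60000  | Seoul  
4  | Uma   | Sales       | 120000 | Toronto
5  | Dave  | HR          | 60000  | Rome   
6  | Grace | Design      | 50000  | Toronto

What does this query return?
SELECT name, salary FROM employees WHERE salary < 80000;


Filtering: salary < 80000
Matching: 5 rows

5 rows:
Rosa, 70000
Nate, 60000
Bob, 60000
Dave, 60000
Grace, 50000


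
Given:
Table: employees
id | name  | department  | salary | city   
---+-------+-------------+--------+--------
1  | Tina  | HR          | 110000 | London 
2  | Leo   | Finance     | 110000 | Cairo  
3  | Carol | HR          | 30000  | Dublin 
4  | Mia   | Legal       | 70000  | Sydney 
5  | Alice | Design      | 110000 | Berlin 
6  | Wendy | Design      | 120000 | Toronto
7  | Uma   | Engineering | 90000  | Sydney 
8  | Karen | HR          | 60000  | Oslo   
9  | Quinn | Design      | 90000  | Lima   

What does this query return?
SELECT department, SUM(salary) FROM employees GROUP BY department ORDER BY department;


Summing salary within each department:
  Design: 110000 + 120000 + 90000 = 320000
  Engineering: 90000 = 90000
  Finance: 110000 = 110000
  HR: 110000 + 30000 + 60000 = 200000
  Legal: 70000 = 70000


5 groups:
Design, 320000
Engineering, 90000
Finance, 110000
HR, 200000
Legal, 70000


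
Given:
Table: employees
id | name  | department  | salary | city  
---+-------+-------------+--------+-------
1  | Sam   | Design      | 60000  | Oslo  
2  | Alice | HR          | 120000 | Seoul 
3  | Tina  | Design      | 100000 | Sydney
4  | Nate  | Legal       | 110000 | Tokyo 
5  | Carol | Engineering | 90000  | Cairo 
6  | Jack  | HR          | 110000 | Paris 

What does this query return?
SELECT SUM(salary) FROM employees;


SUM(salary) = 60000 + 120000 + 100000 + 110000 + 90000 + 110000 = 590000

590000


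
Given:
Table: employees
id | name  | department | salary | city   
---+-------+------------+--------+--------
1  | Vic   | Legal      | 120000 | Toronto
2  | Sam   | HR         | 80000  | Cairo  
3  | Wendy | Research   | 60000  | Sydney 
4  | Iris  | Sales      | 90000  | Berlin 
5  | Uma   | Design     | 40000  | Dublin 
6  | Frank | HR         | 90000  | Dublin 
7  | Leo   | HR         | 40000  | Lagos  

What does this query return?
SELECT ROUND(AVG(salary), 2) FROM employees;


SUM(salary) = 520000
COUNT = 7
ROUND(AVG, 2) = ROUND(520000 / 7, 2) = 74285.71

74285.71


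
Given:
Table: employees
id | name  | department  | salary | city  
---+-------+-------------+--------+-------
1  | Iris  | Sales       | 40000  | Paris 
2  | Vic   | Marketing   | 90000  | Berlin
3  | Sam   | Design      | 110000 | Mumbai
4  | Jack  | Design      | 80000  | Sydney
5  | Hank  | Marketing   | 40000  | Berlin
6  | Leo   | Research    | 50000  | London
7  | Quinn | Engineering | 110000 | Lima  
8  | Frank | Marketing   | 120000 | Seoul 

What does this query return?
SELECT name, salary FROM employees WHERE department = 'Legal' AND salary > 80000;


Filtering: department = 'Legal' AND salary > 80000
Matching: 0 rows

Empty result set (0 rows)


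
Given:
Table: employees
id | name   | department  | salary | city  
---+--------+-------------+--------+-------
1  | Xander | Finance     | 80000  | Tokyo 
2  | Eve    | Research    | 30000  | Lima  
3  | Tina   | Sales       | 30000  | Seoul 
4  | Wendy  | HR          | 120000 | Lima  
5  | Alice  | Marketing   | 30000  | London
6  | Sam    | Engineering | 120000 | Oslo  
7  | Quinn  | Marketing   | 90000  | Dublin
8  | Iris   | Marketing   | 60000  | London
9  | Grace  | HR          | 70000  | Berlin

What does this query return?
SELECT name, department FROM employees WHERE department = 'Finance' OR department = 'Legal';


Filtering: department = 'Finance' OR 'Legal'
Matching: 1 rows

1 rows:
Xander, Finance


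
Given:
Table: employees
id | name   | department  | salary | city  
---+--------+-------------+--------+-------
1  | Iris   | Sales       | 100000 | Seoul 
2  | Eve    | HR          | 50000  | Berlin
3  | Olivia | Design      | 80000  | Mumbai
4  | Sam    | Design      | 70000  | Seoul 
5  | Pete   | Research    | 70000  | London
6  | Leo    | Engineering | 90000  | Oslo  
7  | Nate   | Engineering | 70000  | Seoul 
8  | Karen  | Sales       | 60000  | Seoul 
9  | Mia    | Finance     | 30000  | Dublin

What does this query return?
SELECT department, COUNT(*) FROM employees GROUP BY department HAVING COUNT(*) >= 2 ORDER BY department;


Groups with count >= 2:
  Design: 2 -> PASS
  Engineering: 2 -> PASS
  Sales: 2 -> PASS
  Finance: 1 -> filtered out
  HR: 1 -> filtered out
  Research: 1 -> filtered out


3 groups:
Design, 2
Engineering, 2
Sales, 2


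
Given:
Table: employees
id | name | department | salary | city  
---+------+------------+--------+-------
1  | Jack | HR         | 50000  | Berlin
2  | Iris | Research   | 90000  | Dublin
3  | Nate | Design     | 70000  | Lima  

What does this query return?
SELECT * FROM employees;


SELECT * returns all 3 rows with all columns

3 rows:
1, Jack, HR, 50000, Berlin
2, Iris, Research, 90000, Dublin
3, Nate, Design, 70000, Lima


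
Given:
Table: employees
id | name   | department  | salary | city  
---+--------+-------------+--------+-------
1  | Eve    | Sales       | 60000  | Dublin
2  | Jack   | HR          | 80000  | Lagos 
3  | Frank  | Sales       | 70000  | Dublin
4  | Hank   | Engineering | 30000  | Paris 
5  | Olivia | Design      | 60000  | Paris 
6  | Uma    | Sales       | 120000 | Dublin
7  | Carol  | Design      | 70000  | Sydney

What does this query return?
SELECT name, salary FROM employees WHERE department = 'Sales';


Filtering: department = 'Sales'
Matching rows: 3

3 rows:
Eve, 60000
Frank, 70000
Uma, 120000


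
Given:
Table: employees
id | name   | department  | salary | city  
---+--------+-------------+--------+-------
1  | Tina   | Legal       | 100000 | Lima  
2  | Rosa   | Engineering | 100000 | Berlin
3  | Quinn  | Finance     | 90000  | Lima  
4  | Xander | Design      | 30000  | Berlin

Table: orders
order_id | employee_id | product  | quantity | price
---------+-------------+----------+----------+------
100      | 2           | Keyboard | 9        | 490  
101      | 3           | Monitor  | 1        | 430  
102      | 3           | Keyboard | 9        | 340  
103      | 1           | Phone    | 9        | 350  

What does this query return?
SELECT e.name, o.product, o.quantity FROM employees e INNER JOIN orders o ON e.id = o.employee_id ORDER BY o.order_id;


Joining employees.id = orders.employee_id:
  employee Rosa (id=2) -> order Keyboard
  employee Quinn (id=3) -> order Monitor
  employee Quinn (id=3) -> order Keyboard
  employee Tina (id=1) -> order Phone


4 rows:
Rosa, Keyboard, 9
Quinn, Monitor, 1
Quinn, Keyboard, 9
Tina, Phone, 9


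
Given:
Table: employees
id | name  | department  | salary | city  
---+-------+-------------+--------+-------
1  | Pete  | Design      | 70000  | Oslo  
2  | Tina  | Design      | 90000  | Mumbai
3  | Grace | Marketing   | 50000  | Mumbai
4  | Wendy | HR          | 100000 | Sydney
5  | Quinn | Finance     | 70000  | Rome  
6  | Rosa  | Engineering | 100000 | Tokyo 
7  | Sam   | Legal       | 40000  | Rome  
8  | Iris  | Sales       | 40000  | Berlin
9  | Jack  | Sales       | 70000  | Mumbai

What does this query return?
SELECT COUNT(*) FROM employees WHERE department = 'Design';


Counting rows where department = 'Design'
  Pete -> MATCH
  Tina -> MATCH


2


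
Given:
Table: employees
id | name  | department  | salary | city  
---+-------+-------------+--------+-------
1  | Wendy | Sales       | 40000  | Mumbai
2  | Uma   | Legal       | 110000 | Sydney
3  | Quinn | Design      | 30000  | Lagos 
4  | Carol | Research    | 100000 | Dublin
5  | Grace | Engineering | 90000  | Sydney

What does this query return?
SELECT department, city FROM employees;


Projecting columns: department, city

5 rows:
Sales, Mumbai
Legal, Sydney
Design, Lagos
Research, Dublin
Engineering, Sydney


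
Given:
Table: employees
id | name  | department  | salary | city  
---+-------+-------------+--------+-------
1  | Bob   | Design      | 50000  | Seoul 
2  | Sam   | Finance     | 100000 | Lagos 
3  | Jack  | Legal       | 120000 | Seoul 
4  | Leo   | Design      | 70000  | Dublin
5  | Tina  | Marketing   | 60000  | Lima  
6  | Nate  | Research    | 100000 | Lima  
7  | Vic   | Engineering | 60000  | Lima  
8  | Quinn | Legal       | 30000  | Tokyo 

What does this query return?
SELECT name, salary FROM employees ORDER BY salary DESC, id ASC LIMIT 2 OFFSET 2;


Sort by salary DESC (id ASC tiebreak), then skip 2 and take 2
Rows 3 through 4

2 rows:
Nate, 100000
Leo, 70000


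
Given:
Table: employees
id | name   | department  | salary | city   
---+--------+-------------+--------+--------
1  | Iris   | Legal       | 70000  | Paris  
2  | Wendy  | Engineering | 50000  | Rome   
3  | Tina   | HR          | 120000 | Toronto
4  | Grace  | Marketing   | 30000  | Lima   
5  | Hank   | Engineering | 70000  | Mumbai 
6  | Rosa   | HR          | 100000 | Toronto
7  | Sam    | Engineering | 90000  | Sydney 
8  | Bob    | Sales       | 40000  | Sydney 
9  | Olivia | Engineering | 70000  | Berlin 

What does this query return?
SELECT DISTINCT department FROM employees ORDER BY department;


All 'department' values (row order): Legal, Engineering, HR, Marketing, Engineering, HR, Engineering, Sales, Engineering
Removing duplicates leaves 5 unique value(s).

5 values:
Engineering
HR
Legal
Marketing
Sales


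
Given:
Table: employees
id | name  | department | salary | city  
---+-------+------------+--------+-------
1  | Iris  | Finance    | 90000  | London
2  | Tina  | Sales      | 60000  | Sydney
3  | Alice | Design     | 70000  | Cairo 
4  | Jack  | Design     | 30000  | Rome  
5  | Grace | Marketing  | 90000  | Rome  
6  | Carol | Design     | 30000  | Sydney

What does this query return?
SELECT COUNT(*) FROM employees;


COUNT(*) counts all rows

6


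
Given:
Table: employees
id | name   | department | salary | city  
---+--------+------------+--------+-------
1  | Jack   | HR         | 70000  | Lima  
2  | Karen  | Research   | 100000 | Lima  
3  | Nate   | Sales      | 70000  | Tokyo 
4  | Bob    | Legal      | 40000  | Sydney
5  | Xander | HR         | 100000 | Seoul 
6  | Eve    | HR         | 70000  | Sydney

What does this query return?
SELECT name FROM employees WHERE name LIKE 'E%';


LIKE 'E%' matches names starting with 'E'
Matching: 1

1 rows:
Eve


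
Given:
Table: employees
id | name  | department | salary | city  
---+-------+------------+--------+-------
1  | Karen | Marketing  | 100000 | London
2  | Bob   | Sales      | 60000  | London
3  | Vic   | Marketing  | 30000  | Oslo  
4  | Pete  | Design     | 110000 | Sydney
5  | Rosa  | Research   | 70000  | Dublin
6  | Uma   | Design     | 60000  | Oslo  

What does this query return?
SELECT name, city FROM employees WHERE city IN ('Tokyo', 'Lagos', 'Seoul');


Filtering: city IN ('Tokyo', 'Lagos', 'Seoul')
Matching: 0 rows

Empty result set (0 rows)


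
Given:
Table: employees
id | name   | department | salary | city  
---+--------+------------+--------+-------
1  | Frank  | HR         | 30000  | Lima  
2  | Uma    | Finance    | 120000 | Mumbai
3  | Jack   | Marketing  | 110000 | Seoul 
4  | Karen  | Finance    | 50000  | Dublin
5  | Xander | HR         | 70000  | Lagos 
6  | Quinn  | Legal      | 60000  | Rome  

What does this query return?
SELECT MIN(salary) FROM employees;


Salaries: 30000, 120000, 110000, 50000, 70000, 60000
MIN = 30000

30000


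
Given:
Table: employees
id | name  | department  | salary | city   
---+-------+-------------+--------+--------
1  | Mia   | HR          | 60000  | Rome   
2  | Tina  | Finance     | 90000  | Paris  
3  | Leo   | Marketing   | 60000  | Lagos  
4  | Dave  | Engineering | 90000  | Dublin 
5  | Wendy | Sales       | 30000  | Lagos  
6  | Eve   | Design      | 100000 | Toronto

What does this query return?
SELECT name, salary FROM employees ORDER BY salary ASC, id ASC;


Sorting by salary ASC, then id ASC for ties

6 rows:
Wendy, 30000
Mia, 60000
Leo, 60000
Tina, 90000
Dave, 90000
Eve, 100000


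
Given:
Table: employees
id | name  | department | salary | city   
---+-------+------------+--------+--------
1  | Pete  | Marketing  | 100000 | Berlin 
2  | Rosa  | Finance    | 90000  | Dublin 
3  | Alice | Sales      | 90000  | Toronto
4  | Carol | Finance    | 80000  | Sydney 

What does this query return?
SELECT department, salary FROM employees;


Projecting columns: department, salary

4 rows:
Marketing, 100000
Finance, 90000
Sales, 90000
Finance, 80000


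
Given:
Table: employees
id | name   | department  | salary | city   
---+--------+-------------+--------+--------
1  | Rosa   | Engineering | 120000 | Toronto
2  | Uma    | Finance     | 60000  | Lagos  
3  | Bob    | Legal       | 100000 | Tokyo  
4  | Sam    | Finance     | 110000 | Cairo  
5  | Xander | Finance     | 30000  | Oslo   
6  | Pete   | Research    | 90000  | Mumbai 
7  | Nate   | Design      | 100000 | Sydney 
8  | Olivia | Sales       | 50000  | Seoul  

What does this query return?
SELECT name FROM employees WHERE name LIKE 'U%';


LIKE 'U%' matches names starting with 'U'
Matching: 1

1 rows:
Uma


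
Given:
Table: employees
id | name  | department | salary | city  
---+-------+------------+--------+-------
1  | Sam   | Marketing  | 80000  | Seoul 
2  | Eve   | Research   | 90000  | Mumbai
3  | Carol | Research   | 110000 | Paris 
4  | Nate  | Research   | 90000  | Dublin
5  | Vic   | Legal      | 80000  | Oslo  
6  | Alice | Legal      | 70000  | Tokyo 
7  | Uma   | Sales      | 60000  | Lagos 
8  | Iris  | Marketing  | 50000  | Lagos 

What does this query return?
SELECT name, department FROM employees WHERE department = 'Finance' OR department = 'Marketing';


Filtering: department = 'Finance' OR 'Marketing'
Matching: 2 rows

2 rows:
Sam, Marketing
Iris, Marketing


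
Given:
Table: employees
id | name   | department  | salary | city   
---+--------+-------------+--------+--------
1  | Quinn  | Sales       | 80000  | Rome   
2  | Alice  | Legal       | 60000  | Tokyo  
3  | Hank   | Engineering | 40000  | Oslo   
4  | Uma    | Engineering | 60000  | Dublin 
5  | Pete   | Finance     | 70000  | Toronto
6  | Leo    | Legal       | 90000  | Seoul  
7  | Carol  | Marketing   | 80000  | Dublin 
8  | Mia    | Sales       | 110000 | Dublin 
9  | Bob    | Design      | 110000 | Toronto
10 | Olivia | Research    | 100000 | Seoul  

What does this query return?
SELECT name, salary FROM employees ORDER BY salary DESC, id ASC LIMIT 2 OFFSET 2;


Sort by salary DESC (id ASC tiebreak), then skip 2 and take 2
Rows 3 through 4

2 rows:
Olivia, 100000
Leo, 90000


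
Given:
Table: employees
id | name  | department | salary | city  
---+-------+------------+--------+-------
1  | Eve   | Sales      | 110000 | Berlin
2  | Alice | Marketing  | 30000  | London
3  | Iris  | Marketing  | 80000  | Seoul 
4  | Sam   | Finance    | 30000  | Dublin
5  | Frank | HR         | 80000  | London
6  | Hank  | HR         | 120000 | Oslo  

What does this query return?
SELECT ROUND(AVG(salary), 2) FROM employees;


SUM(salary) = 450000
COUNT = 6
ROUND(AVG, 2) = ROUND(450000 / 6, 2) = 75000.0

75000.0


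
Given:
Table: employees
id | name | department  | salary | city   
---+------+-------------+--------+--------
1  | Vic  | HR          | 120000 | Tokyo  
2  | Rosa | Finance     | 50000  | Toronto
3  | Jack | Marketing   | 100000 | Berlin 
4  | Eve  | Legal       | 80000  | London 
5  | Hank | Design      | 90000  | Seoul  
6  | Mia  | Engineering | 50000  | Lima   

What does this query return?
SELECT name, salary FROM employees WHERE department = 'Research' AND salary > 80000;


Filtering: department = 'Research' AND salary > 80000
Matching: 0 rows

Empty result set (0 rows)


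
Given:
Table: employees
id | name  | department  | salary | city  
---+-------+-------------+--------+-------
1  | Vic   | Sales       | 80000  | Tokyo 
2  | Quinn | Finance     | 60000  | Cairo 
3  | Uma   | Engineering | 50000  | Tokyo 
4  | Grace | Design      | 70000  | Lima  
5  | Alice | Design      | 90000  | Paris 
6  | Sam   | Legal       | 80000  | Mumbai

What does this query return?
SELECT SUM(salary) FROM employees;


SUM(salary) = 80000 + 60000 + 50000 + 70000 + 90000 + 80000 = 430000

430000


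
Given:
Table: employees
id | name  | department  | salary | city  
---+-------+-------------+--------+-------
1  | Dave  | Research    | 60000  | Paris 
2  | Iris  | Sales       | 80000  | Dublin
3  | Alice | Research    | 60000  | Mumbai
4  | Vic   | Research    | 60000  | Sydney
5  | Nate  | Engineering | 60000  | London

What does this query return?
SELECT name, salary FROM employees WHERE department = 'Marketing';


Filtering: department = 'Marketing'
Matching rows: 0

Empty result set (0 rows)


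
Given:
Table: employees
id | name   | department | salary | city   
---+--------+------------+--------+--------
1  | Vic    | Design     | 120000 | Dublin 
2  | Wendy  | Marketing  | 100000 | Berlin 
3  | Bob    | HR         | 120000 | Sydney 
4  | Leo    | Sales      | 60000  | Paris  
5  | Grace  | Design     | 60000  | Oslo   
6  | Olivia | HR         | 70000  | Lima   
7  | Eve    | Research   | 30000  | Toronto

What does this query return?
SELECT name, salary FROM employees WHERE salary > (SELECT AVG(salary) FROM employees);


Subquery: AVG(salary) = 80000.0
Filtering: salary > 80000.0
  Vic (120000) -> MATCH
  Wendy (100000) -> MATCH
  Bob (120000) -> MATCH


3 rows:
Vic, 120000
Wendy, 100000
Bob, 120000


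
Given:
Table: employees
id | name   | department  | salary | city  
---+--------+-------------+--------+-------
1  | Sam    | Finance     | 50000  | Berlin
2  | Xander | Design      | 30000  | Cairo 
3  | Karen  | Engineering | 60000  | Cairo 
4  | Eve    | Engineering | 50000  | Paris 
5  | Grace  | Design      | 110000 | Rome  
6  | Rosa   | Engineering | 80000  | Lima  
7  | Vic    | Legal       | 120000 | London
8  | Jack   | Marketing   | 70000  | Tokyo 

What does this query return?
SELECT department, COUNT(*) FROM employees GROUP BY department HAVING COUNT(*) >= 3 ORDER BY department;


Groups with count >= 3:
  Engineering: 3 -> PASS
  Design: 2 -> filtered out
  Finance: 1 -> filtered out
  Legal: 1 -> filtered out
  Marketing: 1 -> filtered out


1 groups:
Engineering, 3


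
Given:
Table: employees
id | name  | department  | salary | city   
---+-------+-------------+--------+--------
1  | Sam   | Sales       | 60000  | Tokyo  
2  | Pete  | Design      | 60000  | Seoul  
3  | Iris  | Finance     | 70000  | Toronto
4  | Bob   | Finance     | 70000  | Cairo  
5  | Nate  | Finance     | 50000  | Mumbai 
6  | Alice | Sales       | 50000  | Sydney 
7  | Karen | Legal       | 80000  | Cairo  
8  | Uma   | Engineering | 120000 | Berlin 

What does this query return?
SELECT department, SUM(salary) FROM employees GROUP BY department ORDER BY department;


Summing salary within each department:
  Design: 60000 = 60000
  Engineering: 120000 = 120000
  Finance: 70000 + 70000 + 50000 = 190000
  Legal: 80000 = 80000
  Sales: 60000 + 50000 = 110000


5 groups:
Design, 60000
Engineering, 120000
Finance, 190000
Legal, 80000
Sales, 110000


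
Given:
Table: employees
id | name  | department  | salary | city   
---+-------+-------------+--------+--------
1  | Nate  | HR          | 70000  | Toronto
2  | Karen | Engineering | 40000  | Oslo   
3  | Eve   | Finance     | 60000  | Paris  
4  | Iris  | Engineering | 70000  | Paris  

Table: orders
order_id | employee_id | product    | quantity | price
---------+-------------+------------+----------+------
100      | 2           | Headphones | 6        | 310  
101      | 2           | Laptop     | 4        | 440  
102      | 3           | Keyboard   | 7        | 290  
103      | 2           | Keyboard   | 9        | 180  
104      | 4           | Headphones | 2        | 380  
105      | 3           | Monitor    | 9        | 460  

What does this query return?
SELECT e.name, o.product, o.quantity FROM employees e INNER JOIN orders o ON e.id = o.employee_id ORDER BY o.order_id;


Joining employees.id = orders.employee_id:
  employee Karen (id=2) -> order Headphones
  employee Karen (id=2) -> order Laptop
  employee Eve (id=3) -> order Keyboard
  employee Karen (id=2) -> order Keyboard
  employee Iris (id=4) -> order Headphones
  employee Eve (id=3) -> order Monitor


6 rows:
Karen, Headphones, 6
Karen, Laptop, 4
Eve, Keyboard, 7
Karen, Keyboard, 9
Iris, Headphones, 2
Eve, Monitor, 9


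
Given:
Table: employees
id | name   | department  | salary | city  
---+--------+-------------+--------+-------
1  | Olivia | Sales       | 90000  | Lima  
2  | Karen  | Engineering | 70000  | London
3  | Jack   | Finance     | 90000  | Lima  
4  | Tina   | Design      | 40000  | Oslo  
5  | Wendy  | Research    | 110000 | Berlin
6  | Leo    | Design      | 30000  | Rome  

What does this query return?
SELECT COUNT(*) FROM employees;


COUNT(*) counts all rows

6


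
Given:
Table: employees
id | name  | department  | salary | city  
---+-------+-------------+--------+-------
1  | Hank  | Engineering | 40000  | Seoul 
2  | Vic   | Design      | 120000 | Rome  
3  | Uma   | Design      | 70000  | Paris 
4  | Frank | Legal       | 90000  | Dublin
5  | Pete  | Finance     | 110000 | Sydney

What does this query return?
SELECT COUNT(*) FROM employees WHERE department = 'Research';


Counting rows where department = 'Research'


0


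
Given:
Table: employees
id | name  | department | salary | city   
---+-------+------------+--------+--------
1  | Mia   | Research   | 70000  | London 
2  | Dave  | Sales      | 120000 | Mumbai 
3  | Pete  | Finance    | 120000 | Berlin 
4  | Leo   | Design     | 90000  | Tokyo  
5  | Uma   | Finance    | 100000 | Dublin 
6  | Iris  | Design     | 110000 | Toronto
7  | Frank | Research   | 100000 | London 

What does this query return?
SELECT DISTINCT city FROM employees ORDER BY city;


All 'city' values (row order): London, Mumbai, Berlin, Tokyo, Dublin, Toronto, London
Removing duplicates leaves 6 unique value(s).

6 values:
Berlin
Dublin
London
Mumbai
Tokyo
Toronto


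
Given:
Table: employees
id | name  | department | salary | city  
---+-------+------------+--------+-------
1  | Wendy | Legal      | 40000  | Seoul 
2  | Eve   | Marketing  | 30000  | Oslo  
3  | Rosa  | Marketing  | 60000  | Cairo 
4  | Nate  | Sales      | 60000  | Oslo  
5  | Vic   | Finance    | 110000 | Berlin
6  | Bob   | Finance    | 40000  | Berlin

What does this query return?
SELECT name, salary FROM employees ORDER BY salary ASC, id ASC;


Sorting by salary ASC, then id ASC for ties

6 rows:
Eve, 30000
Wendy, 40000
Bob, 40000
Rosa, 60000
Nate, 60000
Vic, 110000


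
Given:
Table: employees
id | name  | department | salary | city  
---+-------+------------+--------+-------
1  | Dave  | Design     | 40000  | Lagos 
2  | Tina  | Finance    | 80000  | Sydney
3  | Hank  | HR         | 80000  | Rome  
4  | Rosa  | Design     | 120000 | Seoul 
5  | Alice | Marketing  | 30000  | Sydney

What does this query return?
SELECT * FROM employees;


SELECT * returns all 5 rows with all columns

5 rows:
1, Dave, Design, 40000, Lagos
2, Tina, Finance, 80000, Sydney
3, Hank, HR, 80000, Rome
4, Rosa, Design, 120000, Seoul
5, Alice, Marketing, 30000, Sydney


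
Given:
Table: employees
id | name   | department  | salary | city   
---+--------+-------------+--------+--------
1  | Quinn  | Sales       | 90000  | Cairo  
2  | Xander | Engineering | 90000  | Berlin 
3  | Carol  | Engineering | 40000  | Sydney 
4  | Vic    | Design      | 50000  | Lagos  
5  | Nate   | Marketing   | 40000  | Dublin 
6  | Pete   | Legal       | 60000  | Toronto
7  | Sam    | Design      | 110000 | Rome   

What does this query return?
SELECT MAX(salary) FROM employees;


Salaries: 90000, 90000, 40000, 50000, 40000, 60000, 110000
MAX = 110000

110000


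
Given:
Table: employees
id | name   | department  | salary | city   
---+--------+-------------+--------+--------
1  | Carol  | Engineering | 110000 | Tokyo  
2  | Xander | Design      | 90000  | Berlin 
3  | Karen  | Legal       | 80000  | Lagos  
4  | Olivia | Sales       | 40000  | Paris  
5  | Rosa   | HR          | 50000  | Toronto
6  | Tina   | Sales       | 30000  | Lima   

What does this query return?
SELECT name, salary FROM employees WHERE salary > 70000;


Filtering: salary > 70000
Matching: 3 rows

3 rows:
Carol, 110000
Xander, 90000
Karen, 80000


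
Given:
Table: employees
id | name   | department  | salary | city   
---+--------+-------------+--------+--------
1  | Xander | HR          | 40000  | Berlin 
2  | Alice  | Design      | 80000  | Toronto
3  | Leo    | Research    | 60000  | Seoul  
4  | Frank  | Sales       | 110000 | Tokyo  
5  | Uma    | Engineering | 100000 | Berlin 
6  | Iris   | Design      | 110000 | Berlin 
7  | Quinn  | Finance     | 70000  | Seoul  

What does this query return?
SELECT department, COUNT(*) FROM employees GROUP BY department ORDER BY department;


Assigning each row to its department group:
  Xander -> HR
  Alice -> Design
  Leo -> Research
  Frank -> Sales
  Uma -> Engineering
  Iris -> Design
  Quinn -> Finance


6 groups:
Design, 2
Engineering, 1
Finance, 1
HR, 1
Research, 1
Sales, 1


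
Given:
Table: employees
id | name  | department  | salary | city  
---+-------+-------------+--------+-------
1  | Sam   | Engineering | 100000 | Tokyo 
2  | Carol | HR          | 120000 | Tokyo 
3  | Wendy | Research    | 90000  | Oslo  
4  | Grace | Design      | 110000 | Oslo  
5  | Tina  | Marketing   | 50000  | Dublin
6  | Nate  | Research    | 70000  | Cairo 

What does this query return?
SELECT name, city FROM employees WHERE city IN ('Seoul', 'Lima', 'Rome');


Filtering: city IN ('Seoul', 'Lima', 'Rome')
Matching: 0 rows

Empty result set (0 rows)


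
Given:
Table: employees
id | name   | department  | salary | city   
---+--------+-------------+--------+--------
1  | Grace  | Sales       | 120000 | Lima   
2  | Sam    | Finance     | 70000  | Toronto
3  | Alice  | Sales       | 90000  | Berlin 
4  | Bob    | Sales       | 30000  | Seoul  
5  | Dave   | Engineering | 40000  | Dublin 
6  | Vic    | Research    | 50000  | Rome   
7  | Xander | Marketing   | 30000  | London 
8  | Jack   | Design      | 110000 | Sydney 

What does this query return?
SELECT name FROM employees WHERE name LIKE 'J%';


LIKE 'J%' matches names starting with 'J'
Matching: 1

1 rows:
Jack


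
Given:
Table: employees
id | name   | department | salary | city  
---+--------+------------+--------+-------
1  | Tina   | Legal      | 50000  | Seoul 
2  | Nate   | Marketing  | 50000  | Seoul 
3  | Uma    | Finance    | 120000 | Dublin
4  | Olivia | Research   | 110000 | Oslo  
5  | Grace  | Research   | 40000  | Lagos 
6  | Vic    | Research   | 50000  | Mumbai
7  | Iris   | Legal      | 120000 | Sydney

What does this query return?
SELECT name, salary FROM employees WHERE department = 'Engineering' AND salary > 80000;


Filtering: department = 'Engineering' AND salary > 80000
Matching: 0 rows

Empty result set (0 rows)


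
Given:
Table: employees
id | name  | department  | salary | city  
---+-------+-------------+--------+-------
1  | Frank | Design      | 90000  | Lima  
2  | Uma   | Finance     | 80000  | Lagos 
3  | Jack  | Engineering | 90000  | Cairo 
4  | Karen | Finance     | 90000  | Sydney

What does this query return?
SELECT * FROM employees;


SELECT * returns all 4 rows with all columns

4 rows:
1, Frank, Design, 90000, Lima
2, Uma, Finance, 80000, Lagos
3, Jack, Engineering, 90000, Cairo
4, Karen, Finance, 90000, Sydney


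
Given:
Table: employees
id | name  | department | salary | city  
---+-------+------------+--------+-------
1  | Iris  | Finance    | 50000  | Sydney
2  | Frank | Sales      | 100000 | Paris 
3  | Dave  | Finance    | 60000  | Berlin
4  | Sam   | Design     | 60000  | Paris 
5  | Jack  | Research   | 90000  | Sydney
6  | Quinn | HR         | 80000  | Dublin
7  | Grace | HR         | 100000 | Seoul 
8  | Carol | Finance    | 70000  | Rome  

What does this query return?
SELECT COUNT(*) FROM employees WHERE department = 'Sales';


Counting rows where department = 'Sales'
  Frank -> MATCH


1


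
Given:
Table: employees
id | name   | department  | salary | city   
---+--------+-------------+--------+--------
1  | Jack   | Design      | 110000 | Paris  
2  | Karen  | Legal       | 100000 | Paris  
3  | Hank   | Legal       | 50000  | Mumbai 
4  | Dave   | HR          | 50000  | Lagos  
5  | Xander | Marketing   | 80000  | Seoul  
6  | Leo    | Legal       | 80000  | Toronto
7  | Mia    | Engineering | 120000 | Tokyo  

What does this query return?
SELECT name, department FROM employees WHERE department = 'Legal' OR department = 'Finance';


Filtering: department = 'Legal' OR 'Finance'
Matching: 3 rows

3 rows:
Karen, Legal
Hank, Legal
Leo, Legal


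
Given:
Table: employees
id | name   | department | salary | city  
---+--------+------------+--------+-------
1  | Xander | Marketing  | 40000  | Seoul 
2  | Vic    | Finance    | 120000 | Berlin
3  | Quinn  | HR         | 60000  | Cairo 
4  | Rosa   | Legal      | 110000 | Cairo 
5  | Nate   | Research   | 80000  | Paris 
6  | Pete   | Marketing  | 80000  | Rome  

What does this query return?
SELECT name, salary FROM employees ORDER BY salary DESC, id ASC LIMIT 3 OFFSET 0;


Sort by salary DESC (id ASC tiebreak), then skip 0 and take 3
Rows 1 through 3

3 rows:
Vic, 120000
Rosa, 110000
Nate, 80000


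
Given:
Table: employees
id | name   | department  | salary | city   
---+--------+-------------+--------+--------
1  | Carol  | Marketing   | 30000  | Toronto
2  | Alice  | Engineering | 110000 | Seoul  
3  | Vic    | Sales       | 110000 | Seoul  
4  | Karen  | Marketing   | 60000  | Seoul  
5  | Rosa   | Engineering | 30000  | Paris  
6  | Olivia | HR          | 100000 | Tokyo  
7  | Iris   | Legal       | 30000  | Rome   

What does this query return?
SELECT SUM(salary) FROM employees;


SUM(salary) = 30000 + 110000 + 110000 + 60000 + 30000 + 100000 + 30000 = 470000

470000


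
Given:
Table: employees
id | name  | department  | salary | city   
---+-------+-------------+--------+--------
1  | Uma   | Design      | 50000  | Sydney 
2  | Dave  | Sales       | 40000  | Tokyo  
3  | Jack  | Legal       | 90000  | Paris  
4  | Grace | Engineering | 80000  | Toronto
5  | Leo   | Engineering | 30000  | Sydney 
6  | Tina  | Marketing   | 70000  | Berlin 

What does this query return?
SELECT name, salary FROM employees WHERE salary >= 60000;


Filtering: salary >= 60000
Matching: 3 rows

3 rows:
Jack, 90000
Grace, 80000
Tina, 70000


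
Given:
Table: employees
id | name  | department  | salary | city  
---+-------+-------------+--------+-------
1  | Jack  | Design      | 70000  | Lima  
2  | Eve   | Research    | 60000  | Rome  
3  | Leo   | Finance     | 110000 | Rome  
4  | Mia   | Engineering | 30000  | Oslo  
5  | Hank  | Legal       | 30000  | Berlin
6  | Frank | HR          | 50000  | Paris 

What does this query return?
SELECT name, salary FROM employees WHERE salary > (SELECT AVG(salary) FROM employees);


Subquery: AVG(salary) = 58333.33
Filtering: salary > 58333.33
  Jack (70000) -> MATCH
  Eve (60000) -> MATCH
  Leo (110000) -> MATCH


3 rows:
Jack, 70000
Eve, 60000
Leo, 110000


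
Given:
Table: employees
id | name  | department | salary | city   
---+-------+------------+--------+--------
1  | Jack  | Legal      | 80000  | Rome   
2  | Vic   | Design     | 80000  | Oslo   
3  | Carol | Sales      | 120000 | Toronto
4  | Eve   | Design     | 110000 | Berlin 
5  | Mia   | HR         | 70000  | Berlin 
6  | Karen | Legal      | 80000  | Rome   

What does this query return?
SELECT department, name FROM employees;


Projecting columns: department, name

6 rows:
Legal, Jack
Design, Vic
Sales, Carol
Design, Eve
HR, Mia
Legal, Karen


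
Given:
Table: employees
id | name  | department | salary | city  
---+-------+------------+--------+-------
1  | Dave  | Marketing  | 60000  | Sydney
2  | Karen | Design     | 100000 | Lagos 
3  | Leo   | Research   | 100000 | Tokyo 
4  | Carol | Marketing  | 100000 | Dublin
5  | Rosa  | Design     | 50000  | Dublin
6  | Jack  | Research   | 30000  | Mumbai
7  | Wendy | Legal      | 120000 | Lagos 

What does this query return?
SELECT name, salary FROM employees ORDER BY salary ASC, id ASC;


Sorting by salary ASC, then id ASC for ties

7 rows:
Jack, 30000
Rosa, 50000
Dave, 60000
Karen, 100000
Leo, 100000
Carol, 100000
Wendy, 120000


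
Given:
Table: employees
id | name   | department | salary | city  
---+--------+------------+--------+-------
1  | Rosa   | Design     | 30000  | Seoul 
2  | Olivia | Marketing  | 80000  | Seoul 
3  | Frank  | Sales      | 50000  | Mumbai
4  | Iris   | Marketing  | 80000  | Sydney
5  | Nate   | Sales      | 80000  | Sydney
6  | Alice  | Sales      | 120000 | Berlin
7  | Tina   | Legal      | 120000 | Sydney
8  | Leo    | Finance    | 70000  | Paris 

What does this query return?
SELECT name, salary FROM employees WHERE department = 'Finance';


Filtering: department = 'Finance'
Matching rows: 1

1 rows:
Leo, 70000


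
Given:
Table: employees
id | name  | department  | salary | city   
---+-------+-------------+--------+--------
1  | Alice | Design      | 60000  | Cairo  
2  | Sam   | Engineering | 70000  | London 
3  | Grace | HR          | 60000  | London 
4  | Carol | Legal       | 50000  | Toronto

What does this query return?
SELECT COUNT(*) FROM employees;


COUNT(*) counts all rows

4


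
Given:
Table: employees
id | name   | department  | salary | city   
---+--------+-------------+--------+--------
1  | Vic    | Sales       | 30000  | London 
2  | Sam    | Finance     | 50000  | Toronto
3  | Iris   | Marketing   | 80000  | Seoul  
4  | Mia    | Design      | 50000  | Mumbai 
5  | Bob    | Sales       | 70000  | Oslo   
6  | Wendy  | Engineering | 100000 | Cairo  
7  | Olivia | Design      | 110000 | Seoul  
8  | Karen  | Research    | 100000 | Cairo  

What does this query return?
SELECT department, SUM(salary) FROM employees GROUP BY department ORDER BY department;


Summing salary within each department:
  Design: 50000 + 110000 = 160000
  Engineering: 100000 = 100000
  Finance: 50000 = 50000
  Marketing: 80000 = 80000
  Research: 100000 = 100000
  Sales: 30000 + 70000 = 100000


6 groups:
Design, 160000
Engineering, 100000
Finance, 50000
Marketing, 80000
Research, 100000
Sales, 100000


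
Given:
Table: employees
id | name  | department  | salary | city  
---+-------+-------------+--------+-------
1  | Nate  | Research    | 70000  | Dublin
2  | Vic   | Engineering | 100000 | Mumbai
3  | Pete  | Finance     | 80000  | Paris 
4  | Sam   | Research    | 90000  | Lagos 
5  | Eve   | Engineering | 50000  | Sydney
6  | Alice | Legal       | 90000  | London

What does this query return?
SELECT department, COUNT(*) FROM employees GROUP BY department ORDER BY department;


Assigning each row to its department group:
  Nate -> Research
  Vic -> Engineering
  Pete -> Finance
  Sam -> Research
  Eve -> Engineering
  Alice -> Legal


4 groups:
Engineering, 2
Finance, 1
Legal, 1
Research, 2
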